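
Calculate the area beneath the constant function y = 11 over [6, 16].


The area under a constant function y = 11 is a rectangle.
Width = 16 - 6 = 10
Height = 11
Area = width * height
= 10 * 11
= 110

110


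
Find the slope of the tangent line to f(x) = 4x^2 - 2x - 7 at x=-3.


The slope of the tangent line equals f'(x) at the point.
f(x) = 4x^2 - 2x - 7
f'(x) = 8x - 2
At x = -3:
f'(-3) = 8 * (-3) - 2
= -24 - 2
= -26

-26


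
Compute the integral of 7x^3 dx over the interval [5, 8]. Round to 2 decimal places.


Find the antiderivative of 7x^3:
F(x) = 7/4 * x^4
Apply the Fundamental Theorem of Calculus:
F(8) - F(5)
= 7/4 * 8^4 - 7/4 * 5^4
= 7/4 * (4096 - 625)
= 7/4 * 3471
= 24297/4 = 6074.25

6074.25


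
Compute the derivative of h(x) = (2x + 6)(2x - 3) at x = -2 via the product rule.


Let u(x) = 2x + 6 and v(x) = 2x - 3
u'(x) = 2
v'(x) = 2
Product rule: h'(x) = u'(x)*v(x) + u(x)*v'(x)
= 2 * (2x - 3) + (2x + 6) * 2
At x = -2:
u(-2) = 2 * (-2) + 6 = 2
v(-2) = 2 * (-2) - 3 = -7
h'(-2) = 2 * (-7) + 2 * 2
= -14 + 4
= -10

-10


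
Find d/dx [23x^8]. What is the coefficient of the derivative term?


We apply the power rule: d/dx [ax^n] = a*n * x^(n-1)
d/dx [23x^8]
= 23 * 8 * x^(8-1)
= 184x^7
The coefficient is 184

184


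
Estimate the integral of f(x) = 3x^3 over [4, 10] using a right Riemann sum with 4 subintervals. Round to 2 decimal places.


Right Riemann sum uses right endpoints of each subinterval.
Interval: [4, 10], n = 4
dx = (10 - 4) / 4 = 3/2
Right endpoints: [11/2, 7, 17/2, 10]
f values: [3993/8, 1029, 14739/8, 3000]
Sum = dx * (sum of f values)
= 3/2 * 12741/2
= 38223/4 = 9555.75

9555.75


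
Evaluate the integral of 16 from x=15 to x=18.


The integral of a constant k over [a, b] equals k * (b - a).
integral from 15 to 18 of 16 dx
= 16 * (18 - 15)
= 16 * 3
= 48

48


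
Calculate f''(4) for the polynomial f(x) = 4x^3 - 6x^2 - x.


First derivative:
f'(x) = 12x^2 - 12x - 1
Second derivative:
f''(x) = 24x - 12
Substitute x = 4:
f''(4) = 24 * 4 - 12
= 96 - 12
= 84

84


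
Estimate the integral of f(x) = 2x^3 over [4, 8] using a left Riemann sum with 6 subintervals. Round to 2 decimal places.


Left Riemann sum uses left endpoints of each subinterval.
Interval: [4, 8], n = 6
dx = (8 - 4) / 6 = 2/3
Left endpoints: [4, 14/3, 16/3, 6, 20/3, 22/3]
f values: [128, 5488/27, 8192/27, 432, 16000/27, 21296/27]
Sum = dx * (sum of f values)
= 2/3 * 2448
= 1632 = 1632.00

1632.00


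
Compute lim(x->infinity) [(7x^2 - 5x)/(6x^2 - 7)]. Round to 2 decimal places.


For limits at infinity with equal-degree polynomials,
we compare leading coefficients.
Numerator leading term: 7x^2
Denominator leading term: 6x^2
Divide both by x^2:
lim = (7 - 5/x) / (6 - 7/x^2)
As x -> infinity, the 1/x and 1/x^2 terms vanish:
= 7/6 ≈ 1.17

1.17


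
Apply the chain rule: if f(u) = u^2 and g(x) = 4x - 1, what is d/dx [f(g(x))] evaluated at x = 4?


Using the chain rule: (f(g(x)))' = f'(g(x)) * g'(x)
First, find g(4):
g(4) = 4 * 4 - 1 = 15
Next, f'(u) = 2u
And g'(x) = 4
So f'(g(4)) * g'(4)
= 2 * 15 * 4
= 120

120


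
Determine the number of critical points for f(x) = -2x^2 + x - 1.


Find where f'(x) = 0:
f'(x) = -4x + 1
Set f'(x) = 0:
-4x + 1 = 0
x = -1 / (-4) = 1/4
This is a linear equation in x, so there is exactly one solution.
Number of critical points: 1

1


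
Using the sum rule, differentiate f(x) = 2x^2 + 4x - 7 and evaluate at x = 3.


Differentiate term by term using power and sum rules:
f(x) = 2x^2 + 4x - 7
f'(x) = 4x + 4
Substitute x = 3:
f'(3) = 4 * 3 + 4
= 12 + 4
= 16

16


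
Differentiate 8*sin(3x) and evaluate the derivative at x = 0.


Apply the chain rule to differentiate 8*sin(3x):
d/dx [8*sin(3x)]
= 8 * cos(3x) * d/dx(3x)
= 8 * 3 * cos(3x)
= 24 * cos(3x)
Evaluate at x = 0:
= 24 * cos(0)
= 24 * 1
= 24

24


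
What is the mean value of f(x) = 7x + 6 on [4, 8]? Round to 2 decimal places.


Average value = 1/(b-a) * integral from a to b of f(x) dx
First compute the integral of 7x + 6:
F(x) = (7/2)x^2 + 6x
F(8) = 7/2 * 64 + 6 * 8 = 272
F(4) = 7/2 * 16 + 6 * 4 = 80
Integral = 272 - 80 = 192
Average = 192 / (8 - 4) = 192 / 4
= 48 = 48.00

48.00


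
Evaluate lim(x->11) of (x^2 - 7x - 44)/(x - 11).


Direct substitution gives 0/0, so we factor the numerator.
Factor: (x^2 - 7x - 44) = (x - 11)(x + 4)
Cancel the common factor (x - 11):
(x^2 - 7x - 44)/(x - 11) = (x + 4)
Now substitute x = 11:
= (11) - (-4) = 15

15


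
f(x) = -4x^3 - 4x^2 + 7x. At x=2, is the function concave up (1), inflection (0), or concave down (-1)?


Concavity is determined by the sign of f''(x).
f(x) = -4x^3 - 4x^2 + 7x
f'(x) = -12x^2 - 8x + 7
f''(x) = -24x - 8
f''(2) = -24 * 2 - 8
= -48 - 8
= -56
Since f''(2) < 0, the function is concave down (-1)

-1


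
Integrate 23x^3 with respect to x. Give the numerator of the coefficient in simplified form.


Apply the power rule for integration:
integral of ax^n dx = a/(n+1) * x^(n+1) + C
integral of 23x^3 dx
= 23/4 * x^4 + C
The coefficient in lowest terms is 23/4, and its numerator is 23

23


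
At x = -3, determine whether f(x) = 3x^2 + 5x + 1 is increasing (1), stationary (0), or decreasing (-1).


Compute f'(x) to determine behavior:
f'(x) = 6x + 5
f'(-3) = 6 * (-3) + 5
= -18 + 5
= -13
Since f'(-3) < 0, the function is decreasing (-1)

-1


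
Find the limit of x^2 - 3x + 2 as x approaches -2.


Since polynomials are continuous, we use direct substitution.
lim(x->-2) of x^2 - 3x + 2
= 1 * (-2)^2 - 3 * (-2) + 2
= 4 + 6 + 2
= 12

12


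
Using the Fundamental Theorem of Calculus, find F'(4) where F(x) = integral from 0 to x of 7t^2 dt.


By the Fundamental Theorem of Calculus (Part 1):
If F(x) = integral from 0 to x of f(t) dt, then F'(x) = f(x)
Here f(t) = 7t^2
So F'(x) = 7x^2
Evaluate at x = 4:
F'(4) = 7 * 4^2
= 7 * 16
= 112

112


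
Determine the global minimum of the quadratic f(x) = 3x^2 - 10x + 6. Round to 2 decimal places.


For a quadratic f(x) = ax^2 + bx + c with a > 0, the minimum is at the vertex.
Vertex x-coordinate: x = -b/(2a)
x = -(-10) / (2 * 3)
x = 10/6 = 5/3
Substitute back to find the minimum value:
f(5/3) = 3 * (5/3)^2 - 10 * (5/3) + 6
= 25/3 - 50/3 + 6
= -7/3 ≈ -2.33

-2.33


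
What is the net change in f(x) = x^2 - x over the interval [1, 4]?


Net change = f(b) - f(a)
f(x) = x^2 - x
Compute f(4):
f(4) = 1 * 4^2 - 1 * 4 + 0
= 16 - 4 + 0
= 12
Compute f(1):
f(1) = 1 * 1^2 - 1 * 1 + 0
= 1 - 1 + 0
= 0
Net change = 12 - 0 = 12

12


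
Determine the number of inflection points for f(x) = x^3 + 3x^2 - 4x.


Inflection points occur where f''(x) = 0 and concavity changes.
f(x) = x^3 + 3x^2 - 4x
f'(x) = 3x^2 + 6x - 4
f''(x) = 6x + 6
Set f''(x) = 0:
6x + 6 = 0
x = -6 / 6 = -1
Since f''(x) is linear (degree 1), it changes sign at this point.
Therefore there is exactly 1 inflection point.

1


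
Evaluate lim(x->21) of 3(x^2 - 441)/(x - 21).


Direct substitution gives 0/0, so we factor the numerator.
Factor: 3(x^2 - 441) = 3 * (x - 21)(x + 21)
Cancel the common factor (x - 21):
3(x^2 - 441)/(x - 21) = 3 * (x + 21)
Now substitute x = 21:
= 3 * (21 + 21) = 126

126


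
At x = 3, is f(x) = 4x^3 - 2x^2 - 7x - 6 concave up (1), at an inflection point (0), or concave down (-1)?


Concavity is determined by the sign of f''(x).
f(x) = 4x^3 - 2x^2 - 7x - 6
f'(x) = 12x^2 - 4x - 7
f''(x) = 24x - 4
f''(3) = 24 * 3 - 4
= 72 - 4
= 68
Since f''(3) > 0, the function is concave up (1)

1


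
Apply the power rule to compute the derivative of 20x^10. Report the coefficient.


We apply the power rule: d/dx [ax^n] = a*n * x^(n-1)
d/dx [20x^10]
= 20 * 10 * x^(10-1)
= 200x^9
The coefficient is 200

200


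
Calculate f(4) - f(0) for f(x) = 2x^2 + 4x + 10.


Net change = f(b) - f(a)
f(x) = 2x^2 + 4x + 10
Compute f(4):
f(4) = 2 * 4^2 + 4 * 4 + 10
= 32 + 16 + 10
= 58
Compute f(0):
f(0) = 2 * 0^2 + 4 * 0 + 10
= 0 + 0 + 10
= 10
Net change = 58 - 10 = 48

48


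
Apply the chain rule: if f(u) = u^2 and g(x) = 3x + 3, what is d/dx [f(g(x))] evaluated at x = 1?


Using the chain rule: (f(g(x)))' = f'(g(x)) * g'(x)
First, find g(1):
g(1) = 3 * 1 + 3 = 6
Next, f'(u) = 2u
And g'(x) = 3
So f'(g(1)) * g'(1)
= 2 * 6 * 3
= 36

36


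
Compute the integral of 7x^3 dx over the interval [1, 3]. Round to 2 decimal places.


Find the antiderivative of 7x^3:
F(x) = 7/4 * x^4
Apply the Fundamental Theorem of Calculus:
F(3) - F(1)
= 7/4 * 3^4 - 7/4 * 1^4
= 7/4 * (81 - 1)
= 7/4 * 80
= 140 = 140.00

140.00


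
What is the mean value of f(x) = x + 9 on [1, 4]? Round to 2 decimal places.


Average value = 1/(b-a) * integral from a to b of f(x) dx
First compute the integral of x + 9:
F(x) = (1/2)x^2 + 9x
F(4) = 1/2 * 16 + 9 * 4 = 44
F(1) = 1/2 * 1 + 9 * 1 = 19/2
Integral = 44 - 19/2 = 69/2
Average = (69/2) / (4 - 1) = (69/2) / 3
= 23/2 = 11.50

11.50


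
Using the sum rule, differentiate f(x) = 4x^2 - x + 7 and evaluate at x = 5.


Differentiate term by term using power and sum rules:
f(x) = 4x^2 - x + 7
f'(x) = 8x - 1
Substitute x = 5:
f'(5) = 8 * 5 - 1
= 40 - 1
= 39

39


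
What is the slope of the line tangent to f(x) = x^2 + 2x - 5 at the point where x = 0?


The slope of the tangent line equals f'(x) at the point.
f(x) = x^2 + 2x - 5
f'(x) = 2x + 2
At x = 0:
f'(0) = 2 * 0 + 2
= 0 + 2
= 2

2


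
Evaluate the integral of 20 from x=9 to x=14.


The integral of a constant k over [a, b] equals k * (b - a).
integral from 9 to 14 of 20 dx
= 20 * (14 - 9)
= 20 * 5
= 100

100


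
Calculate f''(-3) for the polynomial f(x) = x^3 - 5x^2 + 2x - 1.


First derivative:
f'(x) = 3x^2 - 10x + 2
Second derivative:
f''(x) = 6x - 10
Substitute x = -3:
f''(-3) = 6 * (-3) - 10
= -18 - 10
= -28

-28


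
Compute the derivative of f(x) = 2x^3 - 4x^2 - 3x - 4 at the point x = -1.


Differentiate f(x) = 2x^3 - 4x^2 - 3x - 4 term by term:
f'(x) = 6x^2 - 8x - 3
Substitute x = -1:
f'(-1) = 6 * (-1)^2 - 8 * (-1) - 3
= 6 + 8 - 3
= 11

11


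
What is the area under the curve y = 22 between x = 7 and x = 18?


The area under a constant function y = 22 is a rectangle.
Width = 18 - 7 = 11
Height = 22
Area = width * height
= 11 * 22
= 242

242


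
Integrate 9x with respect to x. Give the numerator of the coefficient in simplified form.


Apply the power rule for integration:
integral of ax^n dx = a/(n+1) * x^(n+1) + C
integral of 9x dx
= 9/2 * x^2 + C
The coefficient in lowest terms is 9/2, and its numerator is 9

9


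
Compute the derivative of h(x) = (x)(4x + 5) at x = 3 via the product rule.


Let u(x) = x and v(x) = 4x + 5
u'(x) = 1
v'(x) = 4
Product rule: h'(x) = u'(x)*v(x) + u(x)*v'(x)
= 1 * (4x + 5) + (x) * 4
At x = 3:
u(3) = 1 * 3 + 0 = 3
v(3) = 4 * 3 + 5 = 17
h'(3) = 1 * 17 + 3 * 4
= 17 + 12
= 29

29


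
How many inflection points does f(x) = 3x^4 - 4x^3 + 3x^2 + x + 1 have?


Inflection points occur where f''(x) = 0 and concavity changes.
f(x) = 3x^4 - 4x^3 + 3x^2 + x + 1
f'(x) = 12x^3 - 12x^2 + 6x + 1
f''(x) = 36x^2 - 24x + 6
This is a quadratic in x. Use the discriminant to count real roots.
Discriminant = (-24)^2 - 4 * 36 * 6
= 576 - 864
= -288
Since discriminant < 0, f''(x) = 0 has no real solutions.
Number of inflection points: 0

0


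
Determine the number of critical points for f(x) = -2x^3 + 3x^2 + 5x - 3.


Find where f'(x) = 0:
f(x) = -2x^3 + 3x^2 + 5x - 3
f'(x) = -6x^2 + 6x + 5
This is a quadratic in x. Use the discriminant to count real roots.
Discriminant = (6)^2 - 4 * (-6) * 5
= 36 - (-120)
= 156
Since discriminant > 0, f'(x) = 0 has 2 real solutions.
Number of critical points: 2

2


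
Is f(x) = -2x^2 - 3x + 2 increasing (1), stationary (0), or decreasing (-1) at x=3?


Compute f'(x) to determine behavior:
f'(x) = -4x - 3
f'(3) = -4 * 3 - 3
= -12 - 3
= -15
Since f'(3) < 0, the function is decreasing (-1)

-1


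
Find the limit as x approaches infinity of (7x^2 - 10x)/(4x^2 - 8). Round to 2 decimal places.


For limits at infinity with equal-degree polynomials,
we compare leading coefficients.
Numerator leading term: 7x^2
Denominator leading term: 4x^2
Divide both by x^2:
lim = (7 - 10/x) / (4 - 8/x^2)
As x -> infinity, the 1/x and 1/x^2 terms vanish:
= 7/4 = 1.75

1.75


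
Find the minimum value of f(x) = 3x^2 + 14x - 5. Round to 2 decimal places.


For a quadratic f(x) = ax^2 + bx + c with a > 0, the minimum is at the vertex.
Vertex x-coordinate: x = -b/(2a)
x = -(14) / (2 * 3)
x = -14/6 = -7/3
Substitute back to find the minimum value:
f(-7/3) = 3 * (-7/3)^2 + 14 * (-7/3) - 5
= 49/3 - 98/3 - 5
= -64/3 ≈ -21.33

-21.33


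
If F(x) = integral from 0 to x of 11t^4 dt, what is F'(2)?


By the Fundamental Theorem of Calculus (Part 1):
If F(x) = integral from 0 to x of f(t) dt, then F'(x) = f(x)
Here f(t) = 11t^4
So F'(x) = 11x^4
Evaluate at x = 2:
F'(2) = 11 * 2^4
= 11 * 16
= 176

176


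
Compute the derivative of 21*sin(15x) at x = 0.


Apply the chain rule to differentiate 21*sin(15x):
d/dx [21*sin(15x)]
= 21 * cos(15x) * d/dx(15x)
= 21 * 15 * cos(15x)
= 315 * cos(15x)
Evaluate at x = 0:
= 315 * cos(0)
= 315 * 1
= 315

315


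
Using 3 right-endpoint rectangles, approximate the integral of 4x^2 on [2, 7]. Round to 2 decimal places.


Right Riemann sum uses right endpoints of each subinterval.
Interval: [2, 7], n = 3
dx = (7 - 2) / 3 = 5/3
Right endpoints: [11/3, 16/3, 7]
f values: [484/9, 1024/9, 196]
Sum = dx * (sum of f values)
= 5/3 * 3272/9
= 16360/27 ≈ 605.93

605.93


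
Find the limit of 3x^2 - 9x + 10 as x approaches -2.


Since polynomials are continuous, we use direct substitution.
lim(x->-2) of 3x^2 - 9x + 10
= 3 * (-2)^2 - 9 * (-2) + 10
= 12 + 18 + 10
= 40

40


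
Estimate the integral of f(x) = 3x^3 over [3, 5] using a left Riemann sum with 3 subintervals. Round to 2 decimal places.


Left Riemann sum uses left endpoints of each subinterval.
Interval: [3, 5], n = 3
dx = (5 - 3) / 3 = 2/3
Left endpoints: [3, 11/3, 13/3]
f values: [81, 1331/9, 2197/9]
Sum = dx * (sum of f values)
= 2/3 * 473
= 946/3 ≈ 315.33

315.33


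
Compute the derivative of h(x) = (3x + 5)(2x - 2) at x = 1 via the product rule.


Let u(x) = 3x + 5 and v(x) = 2x - 2
u'(x) = 3
v'(x) = 2
Product rule: h'(x) = u'(x)*v(x) + u(x)*v'(x)
= 3 * (2x - 2) + (3x + 5) * 2
At x = 1:
u(1) = 3 * 1 + 5 = 8
v(1) = 2 * 1 - 2 = 0
h'(1) = 3 * 0 + 8 * 2
= 0 + 16
= 16

16


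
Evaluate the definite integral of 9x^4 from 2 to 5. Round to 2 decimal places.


Find the antiderivative of 9x^4:
F(x) = 9/5 * x^5
Apply the Fundamental Theorem of Calculus:
F(5) - F(2)
= 9/5 * 5^5 - 9/5 * 2^5
= 9/5 * (3125 - 32)
= 9/5 * 3093
= 27837/5 = 5567.40

5567.40


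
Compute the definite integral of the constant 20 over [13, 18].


The integral of a constant k over [a, b] equals k * (b - a).
integral from 13 to 18 of 20 dx
= 20 * (18 - 13)
= 20 * 5
= 100

100


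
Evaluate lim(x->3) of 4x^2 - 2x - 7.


Since polynomials are continuous, we use direct substitution.
lim(x->3) of 4x^2 - 2x - 7
= 4 * 3^2 - 2 * 3 - 7
= 36 - 6 - 7
= 23

23


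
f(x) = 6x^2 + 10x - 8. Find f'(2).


Differentiate term by term using power and sum rules:
f(x) = 6x^2 + 10x - 8
f'(x) = 12x + 10
Substitute x = 2:
f'(2) = 12 * 2 + 10
= 24 + 10
= 34

34


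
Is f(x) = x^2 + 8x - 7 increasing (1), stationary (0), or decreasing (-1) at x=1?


Compute f'(x) to determine behavior:
f'(x) = 2x + 8
f'(1) = 2 * 1 + 8
= 2 + 8
= 10
Since f'(1) > 0, the function is increasing (1)

1


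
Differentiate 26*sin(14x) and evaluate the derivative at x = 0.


Apply the chain rule to differentiate 26*sin(14x):
d/dx [26*sin(14x)]
= 26 * cos(14x) * d/dx(14x)
= 26 * 14 * cos(14x)
= 364 * cos(14x)
Evaluate at x = 0:
= 364 * cos(0)
= 364 * 1
= 364

364


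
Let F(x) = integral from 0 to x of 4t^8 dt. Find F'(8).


By the Fundamental Theorem of Calculus (Part 1):
If F(x) = integral from 0 to x of f(t) dt, then F'(x) = f(x)
Here f(t) = 4t^8
So F'(x) = 4x^8
Evaluate at x = 8:
F'(8) = 4 * 8^8
= 4 * 16777216
= 67108864

67108864


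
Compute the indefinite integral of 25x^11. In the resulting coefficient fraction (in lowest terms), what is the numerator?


Apply the power rule for integration:
integral of ax^n dx = a/(n+1) * x^(n+1) + C
integral of 25x^11 dx
= 25/12 * x^12 + C
The coefficient in lowest terms is 25/12, and its numerator is 25

25


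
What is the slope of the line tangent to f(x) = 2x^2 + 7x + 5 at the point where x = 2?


The slope of the tangent line equals f'(x) at the point.
f(x) = 2x^2 + 7x + 5
f'(x) = 4x + 7
At x = 2:
f'(2) = 4 * 2 + 7
= 8 + 7
= 15

15


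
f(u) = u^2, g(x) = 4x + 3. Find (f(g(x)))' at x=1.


Using the chain rule: (f(g(x)))' = f'(g(x)) * g'(x)
First, find g(1):
g(1) = 4 * 1 + 3 = 7
Next, f'(u) = 2u
And g'(x) = 4
So f'(g(1)) * g'(1)
= 2 * 7 * 4
= 56

56


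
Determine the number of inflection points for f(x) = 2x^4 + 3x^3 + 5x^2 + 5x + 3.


Inflection points occur where f''(x) = 0 and concavity changes.
f(x) = 2x^4 + 3x^3 + 5x^2 + 5x + 3
f'(x) = 8x^3 + 9x^2 + 10x + 5
f''(x) = 24x^2 + 18x + 10
This is a quadratic in x. Use the discriminant to count real roots.
Discriminant = (18)^2 - 4 * 24 * 10
= 324 - 960
= -636
Since discriminant < 0, f''(x) = 0 has no real solutions.
Number of inflection points: 0

0


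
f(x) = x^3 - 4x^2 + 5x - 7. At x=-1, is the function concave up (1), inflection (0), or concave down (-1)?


Concavity is determined by the sign of f''(x).
f(x) = x^3 - 4x^2 + 5x - 7
f'(x) = 3x^2 - 8x + 5
f''(x) = 6x - 8
f''(-1) = 6 * (-1) - 8
= -6 - 8
= -14
Since f''(-1) < 0, the function is concave down (-1)

-1


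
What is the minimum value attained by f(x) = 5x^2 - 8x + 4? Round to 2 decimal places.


For a quadratic f(x) = ax^2 + bx + c with a > 0, the minimum is at the vertex.
Vertex x-coordinate: x = -b/(2a)
x = -(-8) / (2 * 5)
x = 8/10 = 4/5
Substitute back to find the minimum value:
f(4/5) = 5 * (4/5)^2 - 8 * (4/5) + 4
= 16/5 - 32/5 + 4
= 4/5 = 0.80

0.80


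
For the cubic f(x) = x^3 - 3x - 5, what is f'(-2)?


Differentiate f(x) = x^3 - 3x - 5 term by term:
f'(x) = 3x^2 - 3
Substitute x = -2:
f'(-2) = 3 * (-2)^2 + 0 * (-2) - 3
= 12 + 0 - 3
= 9

9


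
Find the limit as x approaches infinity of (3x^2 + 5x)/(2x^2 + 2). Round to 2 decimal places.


For limits at infinity with equal-degree polynomials,
we compare leading coefficients.
Numerator leading term: 3x^2
Denominator leading term: 2x^2
Divide both by x^2:
lim = (3 + 5/x) / (2 + 2/x^2)
As x -> infinity, the 1/x and 1/x^2 terms vanish:
= 3/2 = 1.50

1.50


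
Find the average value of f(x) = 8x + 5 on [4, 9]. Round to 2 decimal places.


Average value = 1/(b-a) * integral from a to b of f(x) dx
First compute the integral of 8x + 5:
F(x) = 4x^2 + 5x
F(9) = 4 * 81 + 5 * 9 = 369
F(4) = 4 * 16 + 5 * 4 = 84
Integral = 369 - 84 = 285
Average = 285 / (9 - 4) = 285 / 5
= 57 = 57.00

57.00


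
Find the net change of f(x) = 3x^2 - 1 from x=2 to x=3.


Net change = f(b) - f(a)
f(x) = 3x^2 - 1
Compute f(3):
f(3) = 3 * 3^2 + 0 * 3 - 1
= 27 + 0 - 1
= 26
Compute f(2):
f(2) = 3 * 2^2 + 0 * 2 - 1
= 12 + 0 - 1
= 11
Net change = 26 - 11 = 15

15


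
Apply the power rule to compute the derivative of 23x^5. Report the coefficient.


We apply the power rule: d/dx [ax^n] = a*n * x^(n-1)
d/dx [23x^5]
= 23 * 5 * x^(5-1)
= 115x^4
The coefficient is 115

115


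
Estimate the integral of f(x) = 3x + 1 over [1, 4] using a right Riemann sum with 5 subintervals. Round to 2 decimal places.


Right Riemann sum uses right endpoints of each subinterval.
Interval: [1, 4], n = 5
dx = (4 - 1) / 5 = 3/5
Right endpoints: [8/5, 11/5, 14/5, 17/5, 4]
f values: [29/5, 38/5, 47/5, 56/5, 13]
Sum = dx * (sum of f values)
= 3/5 * 47
= 141/5 = 28.20

28.20


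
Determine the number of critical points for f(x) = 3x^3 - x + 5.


Find where f'(x) = 0:
f(x) = 3x^3 - x + 5
f'(x) = 9x^2 - 1
This is a quadratic in x. Use the discriminant to count real roots.
Discriminant = (0)^2 - 4 * 9 * (-1)
= 0 - (-36)
= 36
Since discriminant > 0, f'(x) = 0 has 2 real solutions.
Number of critical points: 2

2


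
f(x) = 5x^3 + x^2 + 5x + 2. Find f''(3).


First derivative:
f'(x) = 15x^2 + 2x + 5
Second derivative:
f''(x) = 30x + 2
Substitute x = 3:
f''(3) = 30 * 3 + 2
= 90 + 2
= 92

92


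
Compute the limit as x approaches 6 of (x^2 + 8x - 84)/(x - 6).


Direct substitution gives 0/0, so we factor the numerator.
Factor: (x^2 + 8x - 84) = (x - 6)(x + 14)
Cancel the common factor (x - 6):
(x^2 + 8x - 84)/(x - 6) = (x + 14)
Now substitute x = 6:
= (6) - (-14) = 20

20


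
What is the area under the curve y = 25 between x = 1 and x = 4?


The area under a constant function y = 25 is a rectangle.
Width = 4 - 1 = 3
Height = 25
Area = width * height
= 3 * 25
= 75

75


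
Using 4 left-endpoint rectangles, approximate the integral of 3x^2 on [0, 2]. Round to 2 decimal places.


Left Riemann sum uses left endpoints of each subinterval.
Interval: [0, 2], n = 4
dx = (2 - 0) / 4 = 1/2
Left endpoints: [0, 1/2, 1, 3/2]
f values: [0, 3/4, 3, 27/4]
Sum = dx * (sum of f values)
= 1/2 * 21/2
= 21/4 = 5.25

5.25


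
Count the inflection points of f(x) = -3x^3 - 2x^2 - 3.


Inflection points occur where f''(x) = 0 and concavity changes.
f(x) = -3x^3 - 2x^2 - 3
f'(x) = -9x^2 - 4x
f''(x) = -18x - 4
Set f''(x) = 0:
-18x - 4 = 0
x = 4 / (-18) = -2/9
Since f''(x) is linear (degree 1), it changes sign at this point.
Therefore there is exactly 1 inflection point.

1


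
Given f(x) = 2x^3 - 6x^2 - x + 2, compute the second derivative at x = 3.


First derivative:
f'(x) = 6x^2 - 12x - 1
Second derivative:
f''(x) = 12x - 12
Substitute x = 3:
f''(3) = 12 * 3 - 12
= 36 - 12
= 24

24


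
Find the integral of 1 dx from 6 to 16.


The integral of a constant k over [a, b] equals k * (b - a).
integral from 6 to 16 of 1 dx
= 1 * (16 - 6)
= 1 * 10
= 10

10


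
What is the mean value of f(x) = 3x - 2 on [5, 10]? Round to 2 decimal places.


Average value = 1/(b-a) * integral from a to b of f(x) dx
First compute the integral of 3x - 2:
F(x) = (3/2)x^2 - 2x
F(10) = 3/2 * 100 - 2 * 10 = 130
F(5) = 3/2 * 25 - 2 * 5 = 55/2
Integral = 130 - 55/2 = 205/2
Average = (205/2) / (10 - 5) = (205/2) / 5
= 41/2 = 20.50

20.50


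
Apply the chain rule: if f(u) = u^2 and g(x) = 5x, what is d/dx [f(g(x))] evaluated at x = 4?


Using the chain rule: (f(g(x)))' = f'(g(x)) * g'(x)
First, find g(4):
g(4) = 5 * 4 + 0 = 20
Next, f'(u) = 2u
And g'(x) = 5
So f'(g(4)) * g'(4)
= 2 * 20 * 5
= 200

200


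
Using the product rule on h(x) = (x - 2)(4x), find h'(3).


Let u(x) = x - 2 and v(x) = 4x
u'(x) = 1
v'(x) = 4
Product rule: h'(x) = u'(x)*v(x) + u(x)*v'(x)
= 1 * (4x) + (x - 2) * 4
At x = 3:
u(3) = 1 * 3 - 2 = 1
v(3) = 4 * 3 + 0 = 12
h'(3) = 1 * 12 + 1 * 4
= 12 + 4
= 16

16


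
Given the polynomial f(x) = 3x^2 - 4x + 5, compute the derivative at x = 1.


Differentiate term by term using power and sum rules:
f(x) = 3x^2 - 4x + 5
f'(x) = 6x - 4
Substitute x = 1:
f'(1) = 6 * 1 - 4
= 6 - 4
= 2

2


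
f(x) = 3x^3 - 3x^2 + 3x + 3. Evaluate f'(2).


Differentiate f(x) = 3x^3 - 3x^2 + 3x + 3 term by term:
f'(x) = 9x^2 - 6x + 3
Substitute x = 2:
f'(2) = 9 * 2^2 - 6 * 2 + 3
= 36 - 12 + 3
= 27

27


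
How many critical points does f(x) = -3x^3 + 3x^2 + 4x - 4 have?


Find where f'(x) = 0:
f(x) = -3x^3 + 3x^2 + 4x - 4
f'(x) = -9x^2 + 6x + 4
This is a quadratic in x. Use the discriminant to count real roots.
Discriminant = (6)^2 - 4 * (-9) * 4
= 36 - (-144)
= 180
Since discriminant > 0, f'(x) = 0 has 2 real solutions.
Number of critical points: 2

2


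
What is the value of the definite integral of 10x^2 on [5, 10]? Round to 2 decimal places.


Find the antiderivative of 10x^2:
F(x) = 10/3 * x^3
Apply the Fundamental Theorem of Calculus:
F(10) - F(5)
= 10/3 * 10^3 - 10/3 * 5^3
= 10/3 * (1000 - 125)
= 10/3 * 875
= 8750/3 ≈ 2916.67

2916.67


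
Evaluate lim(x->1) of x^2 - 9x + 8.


Since polynomials are continuous, we use direct substitution.
lim(x->1) of x^2 - 9x + 8
= 1 * 1^2 - 9 * 1 + 8
= 1 - 9 + 8
= 0

0


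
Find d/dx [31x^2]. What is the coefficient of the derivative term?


We apply the power rule: d/dx [ax^n] = a*n * x^(n-1)
d/dx [31x^2]
= 31 * 2 * x^(2-1)
= 62x
The coefficient is 62

62


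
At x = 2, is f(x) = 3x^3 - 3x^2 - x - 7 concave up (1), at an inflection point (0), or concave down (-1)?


Concavity is determined by the sign of f''(x).
f(x) = 3x^3 - 3x^2 - x - 7
f'(x) = 9x^2 - 6x - 1
f''(x) = 18x - 6
f''(2) = 18 * 2 - 6
= 36 - 6
= 30
Since f''(2) > 0, the function is concave up (1)

1


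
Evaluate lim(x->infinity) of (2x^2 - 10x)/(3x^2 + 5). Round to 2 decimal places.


For limits at infinity with equal-degree polynomials,
we compare leading coefficients.
Numerator leading term: 2x^2
Denominator leading term: 3x^2
Divide both by x^2:
lim = (2 - 10/x) / (3 + 5/x^2)
As x -> infinity, the 1/x and 1/x^2 terms vanish:
= 2/3 ≈ 0.67

0.67


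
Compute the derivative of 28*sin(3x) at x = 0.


Apply the chain rule to differentiate 28*sin(3x):
d/dx [28*sin(3x)]
= 28 * cos(3x) * d/dx(3x)
= 28 * 3 * cos(3x)
= 84 * cos(3x)
Evaluate at x = 0:
= 84 * cos(0)
= 84 * 1
= 84

84


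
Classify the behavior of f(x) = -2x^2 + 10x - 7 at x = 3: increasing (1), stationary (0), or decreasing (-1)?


Compute f'(x) to determine behavior:
f'(x) = -4x + 10
f'(3) = -4 * 3 + 10
= -12 + 10
= -2
Since f'(3) < 0, the function is decreasing (-1)

-1


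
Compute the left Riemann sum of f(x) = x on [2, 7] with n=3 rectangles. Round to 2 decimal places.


Left Riemann sum uses left endpoints of each subinterval.
Interval: [2, 7], n = 3
dx = (7 - 2) / 3 = 5/3
Left endpoints: [2, 11/3, 16/3]
f values: [2, 11/3, 16/3]
Sum = dx * (sum of f values)
= 5/3 * 11
= 55/3 ≈ 18.33

18.33


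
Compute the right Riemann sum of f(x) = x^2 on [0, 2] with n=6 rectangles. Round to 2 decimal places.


Right Riemann sum uses right endpoints of each subinterval.
Interval: [0, 2], n = 6
dx = (2 - 0) / 6 = 1/3
Right endpoints: [1/3, 2/3, 1, 4/3, 5/3, 2]
f values: [1/9, 4/9, 1, 16/9, 25/9, 4]
Sum = dx * (sum of f values)
= 1/3 * 91/9
= 91/27 ≈ 3.37

3.37


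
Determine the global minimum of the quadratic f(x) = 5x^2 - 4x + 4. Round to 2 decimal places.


For a quadratic f(x) = ax^2 + bx + c with a > 0, the minimum is at the vertex.
Vertex x-coordinate: x = -b/(2a)
x = -(-4) / (2 * 5)
x = 4/10 = 2/5
Substitute back to find the minimum value:
f(2/5) = 5 * (2/5)^2 - 4 * (2/5) + 4
= 4/5 - 8/5 + 4
= 16/5 = 3.20

3.20


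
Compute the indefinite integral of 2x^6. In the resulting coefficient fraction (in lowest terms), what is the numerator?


Apply the power rule for integration:
integral of ax^n dx = a/(n+1) * x^(n+1) + C
integral of 2x^6 dx
= 2/7 * x^7 + C
The coefficient in lowest terms is 2/7, and its numerator is 2

2


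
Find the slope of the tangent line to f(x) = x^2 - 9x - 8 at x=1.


The slope of the tangent line equals f'(x) at the point.
f(x) = x^2 - 9x - 8
f'(x) = 2x - 9
At x = 1:
f'(1) = 2 * 1 - 9
= 2 - 9
= -7

-7


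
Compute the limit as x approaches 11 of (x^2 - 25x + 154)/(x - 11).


Direct substitution gives 0/0, so we factor the numerator.
Factor: (x^2 - 25x + 154) = (x - 11)(x - 14)
Cancel the common factor (x - 11):
(x^2 - 25x + 154)/(x - 11) = (x - 14)
Now substitute x = 11:
= (11) - (14) = -3

-3


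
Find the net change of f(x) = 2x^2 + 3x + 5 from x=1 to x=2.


Net change = f(b) - f(a)
f(x) = 2x^2 + 3x + 5
Compute f(2):
f(2) = 2 * 2^2 + 3 * 2 + 5
= 8 + 6 + 5
= 19
Compute f(1):
f(1) = 2 * 1^2 + 3 * 1 + 5
= 2 + 3 + 5
= 10
Net change = 19 - 10 = 9

9


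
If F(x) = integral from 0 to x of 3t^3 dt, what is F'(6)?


By the Fundamental Theorem of Calculus (Part 1):
If F(x) = integral from 0 to x of f(t) dt, then F'(x) = f(x)
Here f(t) = 3t^3
So F'(x) = 3x^3
Evaluate at x = 6:
F'(6) = 3 * 6^3
= 3 * 216
= 648

648


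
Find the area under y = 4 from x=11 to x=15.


The area under a constant function y = 4 is a rectangle.
Width = 15 - 11 = 4
Height = 4
Area = width * height
= 4 * 4
= 16

16


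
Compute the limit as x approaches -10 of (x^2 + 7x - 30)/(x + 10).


Direct substitution gives 0/0, so we factor the numerator.
Factor: (x^2 + 7x - 30) = (x + 10)(x - 3)
Cancel the common factor (x + 10):
(x^2 + 7x - 30)/(x + 10) = (x - 3)
Now substitute x = -10:
= (-10) - (3) = -13

-13


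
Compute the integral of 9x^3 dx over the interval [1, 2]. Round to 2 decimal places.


Find the antiderivative of 9x^3:
F(x) = 9/4 * x^4
Apply the Fundamental Theorem of Calculus:
F(2) - F(1)
= 9/4 * 2^4 - 9/4 * 1^4
= 9/4 * (16 - 1)
= 9/4 * 15
= 135/4 = 33.75

33.75


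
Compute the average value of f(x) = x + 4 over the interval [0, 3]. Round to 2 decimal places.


Average value = 1/(b-a) * integral from a to b of f(x) dx
First compute the integral of x + 4:
F(x) = (1/2)x^2 + 4x
F(3) = 1/2 * 9 + 4 * 3 = 33/2
F(0) = 1/2 * 0 + 4 * 0 = 0
Integral = 33/2 - 0 = 33/2
Average = (33/2) / (3 - 0) = (33/2) / 3
= 11/2 = 5.50

5.50


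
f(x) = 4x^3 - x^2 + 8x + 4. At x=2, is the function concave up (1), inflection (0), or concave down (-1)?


Concavity is determined by the sign of f''(x).
f(x) = 4x^3 - x^2 + 8x + 4
f'(x) = 12x^2 - 2x + 8
f''(x) = 24x - 2
f''(2) = 24 * 2 - 2
= 48 - 2
= 46
Since f''(2) > 0, the function is concave up (1)

1


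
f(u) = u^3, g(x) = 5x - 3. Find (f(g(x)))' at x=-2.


Using the chain rule: (f(g(x)))' = f'(g(x)) * g'(x)
First, find g(-2):
g(-2) = 5 * (-2) - 3 = -13
Next, f'(u) = 3u^2
And g'(x) = 5
So f'(g(-2)) * g'(-2)
= 3 * (-13)^2 * 5
= 3 * 169 * 5
= 2535

2535


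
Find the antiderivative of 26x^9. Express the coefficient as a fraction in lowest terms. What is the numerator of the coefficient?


Apply the power rule for integration:
integral of ax^n dx = a/(n+1) * x^(n+1) + C
integral of 26x^9 dx
= 26/10 * x^10 + C
= 13/5 * x^10 + C
The coefficient in lowest terms is 13/5, and its numerator is 13

13


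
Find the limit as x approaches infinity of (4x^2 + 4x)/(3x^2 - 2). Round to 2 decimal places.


For limits at infinity with equal-degree polynomials,
we compare leading coefficients.
Numerator leading term: 4x^2
Denominator leading term: 3x^2
Divide both by x^2:
lim = (4 + 4/x) / (3 - 2/x^2)
As x -> infinity, the 1/x and 1/x^2 terms vanish:
= 4/3 ≈ 1.33

1.33


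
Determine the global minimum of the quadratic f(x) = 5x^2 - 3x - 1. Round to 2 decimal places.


For a quadratic f(x) = ax^2 + bx + c with a > 0, the minimum is at the vertex.
Vertex x-coordinate: x = -b/(2a)
x = -(-3) / (2 * 5)
x = 3/10
Substitute back to find the minimum value:
f(3/10) = 5 * (3/10)^2 - 3 * (3/10) - 1
= 9/20 - 9/10 - 1
= -29/20 = -1.45

-1.45


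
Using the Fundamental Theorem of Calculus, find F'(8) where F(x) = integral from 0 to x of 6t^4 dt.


By the Fundamental Theorem of Calculus (Part 1):
If F(x) = integral from 0 to x of f(t) dt, then F'(x) = f(x)
Here f(t) = 6t^4
So F'(x) = 6x^4
Evaluate at x = 8:
F'(8) = 6 * 8^4
= 6 * 4096
= 24576

24576


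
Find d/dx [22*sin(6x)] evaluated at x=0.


Apply the chain rule to differentiate 22*sin(6x):
d/dx [22*sin(6x)]
= 22 * cos(6x) * d/dx(6x)
= 22 * 6 * cos(6x)
= 132 * cos(6x)
Evaluate at x = 0:
= 132 * cos(0)
= 132 * 1
= 132

132


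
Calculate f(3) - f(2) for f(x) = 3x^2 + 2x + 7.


Net change = f(b) - f(a)
f(x) = 3x^2 + 2x + 7
Compute f(3):
f(3) = 3 * 3^2 + 2 * 3 + 7
= 27 + 6 + 7
= 40
Compute f(2):
f(2) = 3 * 2^2 + 2 * 2 + 7
= 12 + 4 + 7
= 23
Net change = 40 - 23 = 17

17


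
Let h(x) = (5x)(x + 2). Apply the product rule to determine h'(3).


Let u(x) = 5x and v(x) = x + 2
u'(x) = 5
v'(x) = 1
Product rule: h'(x) = u'(x)*v(x) + u(x)*v'(x)
= 5 * (x + 2) + (5x) * 1
At x = 3:
u(3) = 5 * 3 + 0 = 15
v(3) = 1 * 3 + 2 = 5
h'(3) = 5 * 5 + 15 * 1
= 25 + 15
= 40

40


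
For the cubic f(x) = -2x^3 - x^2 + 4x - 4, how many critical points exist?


Find where f'(x) = 0:
f(x) = -2x^3 - x^2 + 4x - 4
f'(x) = -6x^2 - 2x + 4
This is a quadratic in x. Use the discriminant to count real roots.
Discriminant = (-2)^2 - 4 * (-6) * 4
= 4 - (-96)
= 100
Since discriminant > 0, f'(x) = 0 has 2 real solutions.
Number of critical points: 2

2


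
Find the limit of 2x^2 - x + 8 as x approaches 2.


Since polynomials are continuous, we use direct substitution.
lim(x->2) of 2x^2 - x + 8
= 2 * 2^2 - 1 * 2 + 8
= 8 - 2 + 8
= 14

14


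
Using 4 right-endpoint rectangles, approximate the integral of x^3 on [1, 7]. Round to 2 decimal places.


Right Riemann sum uses right endpoints of each subinterval.
Interval: [1, 7], n = 4
dx = (7 - 1) / 4 = 3/2
Right endpoints: [5/2, 4, 11/2, 7]
f values: [125/8, 64, 1331/8, 343]
Sum = dx * (sum of f values)
= 3/2 * 589
= 1767/2 = 883.50

883.50


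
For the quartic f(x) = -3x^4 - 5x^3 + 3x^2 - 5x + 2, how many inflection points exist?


Inflection points occur where f''(x) = 0 and concavity changes.
f(x) = -3x^4 - 5x^3 + 3x^2 - 5x + 2
f'(x) = -12x^3 - 15x^2 + 6x - 5
f''(x) = -36x^2 - 30x + 6
This is a quadratic in x. Use the discriminant to count real roots.
Discriminant = (-30)^2 - 4 * (-36) * 6
= 900 - (-864)
= 1764
Since discriminant > 0, f''(x) = 0 has 2 distinct real solutions.
A quadratic with two distinct real roots changes sign at each root, so concavity changes at both.
Number of inflection points: 2

2


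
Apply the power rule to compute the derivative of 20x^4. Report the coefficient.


We apply the power rule: d/dx [ax^n] = a*n * x^(n-1)
d/dx [20x^4]
= 20 * 4 * x^(4-1)
= 80x^3
The coefficient is 80

80


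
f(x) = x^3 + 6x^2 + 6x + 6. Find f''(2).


First derivative:
f'(x) = 3x^2 + 12x + 6
Second derivative:
f''(x) = 6x + 12
Substitute x = 2:
f''(2) = 6 * 2 + 12
= 12 + 12
= 24

24


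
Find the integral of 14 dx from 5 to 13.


The integral of a constant k over [a, b] equals k * (b - a).
integral from 5 to 13 of 14 dx
= 14 * (13 - 5)
= 14 * 8
= 112

112


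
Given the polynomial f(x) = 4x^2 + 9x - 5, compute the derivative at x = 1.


Differentiate term by term using power and sum rules:
f(x) = 4x^2 + 9x - 5
f'(x) = 8x + 9
Substitute x = 1:
f'(1) = 8 * 1 + 9
= 8 + 9
= 17

17


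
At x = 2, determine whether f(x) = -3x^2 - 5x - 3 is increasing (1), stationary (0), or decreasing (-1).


Compute f'(x) to determine behavior:
f'(x) = -6x - 5
f'(2) = -6 * 2 - 5
= -12 - 5
= -17
Since f'(2) < 0, the function is decreasing (-1)

-1


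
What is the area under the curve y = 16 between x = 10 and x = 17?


The area under a constant function y = 16 is a rectangle.
Width = 17 - 10 = 7
Height = 16
Area = width * height
= 7 * 16
= 112

112


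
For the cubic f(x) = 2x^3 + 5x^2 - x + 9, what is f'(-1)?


Differentiate f(x) = 2x^3 + 5x^2 - x + 9 term by term:
f'(x) = 6x^2 + 10x - 1
Substitute x = -1:
f'(-1) = 6 * (-1)^2 + 10 * (-1) - 1
= 6 - 10 - 1
= -5

-5


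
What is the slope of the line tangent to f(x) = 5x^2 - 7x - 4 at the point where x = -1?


The slope of the tangent line equals f'(x) at the point.
f(x) = 5x^2 - 7x - 4
f'(x) = 10x - 7
At x = -1:
f'(-1) = 10 * (-1) - 7
= -10 - 7
= -17

-17


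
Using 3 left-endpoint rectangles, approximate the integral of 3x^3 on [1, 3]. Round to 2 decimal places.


Left Riemann sum uses left endpoints of each subinterval.
Interval: [1, 3], n = 3
dx = (3 - 1) / 3 = 2/3
Left endpoints: [1, 5/3, 7/3]
f values: [3, 125/9, 343/9]
Sum = dx * (sum of f values)
= 2/3 * 55
= 110/3 ≈ 36.67

36.67


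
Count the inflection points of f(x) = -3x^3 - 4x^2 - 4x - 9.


Inflection points occur where f''(x) = 0 and concavity changes.
f(x) = -3x^3 - 4x^2 - 4x - 9
f'(x) = -9x^2 - 8x - 4
f''(x) = -18x - 8
Set f''(x) = 0:
-18x - 8 = 0
x = 8 / (-18) = -4/9
Since f''(x) is linear (degree 1), it changes sign at this point.
Therefore there is exactly 1 inflection point.

1


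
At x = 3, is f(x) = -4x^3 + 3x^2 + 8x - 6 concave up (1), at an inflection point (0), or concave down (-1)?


Concavity is determined by the sign of f''(x).
f(x) = -4x^3 + 3x^2 + 8x - 6
f'(x) = -12x^2 + 6x + 8
f''(x) = -24x + 6
f''(3) = -24 * 3 + 6
= -72 + 6
= -66
Since f''(3) < 0, the function is concave down (-1)

-1


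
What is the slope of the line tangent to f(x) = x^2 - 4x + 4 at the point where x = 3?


The slope of the tangent line equals f'(x) at the point.
f(x) = x^2 - 4x + 4
f'(x) = 2x - 4
At x = 3:
f'(3) = 2 * 3 - 4
= 6 - 4
= 2

2


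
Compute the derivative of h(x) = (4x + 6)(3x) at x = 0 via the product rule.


Let u(x) = 4x + 6 and v(x) = 3x
u'(x) = 4
v'(x) = 3
Product rule: h'(x) = u'(x)*v(x) + u(x)*v'(x)
= 4 * (3x) + (4x + 6) * 3
At x = 0:
u(0) = 4 * 0 + 6 = 6
v(0) = 3 * 0 + 0 = 0
h'(0) = 4 * 0 + 6 * 3
= 0 + 18
= 18

18


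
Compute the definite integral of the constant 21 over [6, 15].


The integral of a constant k over [a, b] equals k * (b - a).
integral from 6 to 15 of 21 dx
= 21 * (15 - 6)
= 21 * 9
= 189

189


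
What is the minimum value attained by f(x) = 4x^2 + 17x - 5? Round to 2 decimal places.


For a quadratic f(x) = ax^2 + bx + c with a > 0, the minimum is at the vertex.
Vertex x-coordinate: x = -b/(2a)
x = -(17) / (2 * 4)
x = -17/8
Substitute back to find the minimum value:
f(-17/8) = 4 * (-17/8)^2 + 17 * (-17/8) - 5
= 289/16 - 289/8 - 5
= -369/16 ≈ -23.06

-23.06


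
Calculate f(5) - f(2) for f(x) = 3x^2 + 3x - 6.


Net change = f(b) - f(a)
f(x) = 3x^2 + 3x - 6
Compute f(5):
f(5) = 3 * 5^2 + 3 * 5 - 6
= 75 + 15 - 6
= 84
Compute f(2):
f(2) = 3 * 2^2 + 3 * 2 - 6
= 12 + 6 - 6
= 12
Net change = 84 - 12 = 72

72


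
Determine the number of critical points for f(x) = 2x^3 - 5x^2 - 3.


Find where f'(x) = 0:
f(x) = 2x^3 - 5x^2 - 3
f'(x) = 6x^2 - 10x
This is a quadratic in x. Use the discriminant to count real roots.
Discriminant = (-10)^2 - 4 * 6 * 0
= 100 - 0
= 100
Since discriminant > 0, f'(x) = 0 has 2 real solutions.
Number of critical points: 2

2


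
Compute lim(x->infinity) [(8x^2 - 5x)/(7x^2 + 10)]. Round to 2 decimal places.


For limits at infinity with equal-degree polynomials,
we compare leading coefficients.
Numerator leading term: 8x^2
Denominator leading term: 7x^2
Divide both by x^2:
lim = (8 - 5/x) / (7 + 10/x^2)
As x -> infinity, the 1/x and 1/x^2 terms vanish:
= 8/7 ≈ 1.14

1.14


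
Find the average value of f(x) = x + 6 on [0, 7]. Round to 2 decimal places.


Average value = 1/(b-a) * integral from a to b of f(x) dx
First compute the integral of x + 6:
F(x) = (1/2)x^2 + 6x
F(7) = 1/2 * 49 + 6 * 7 = 133/2
F(0) = 1/2 * 0 + 6 * 0 = 0
Integral = 133/2 - 0 = 133/2
Average = (133/2) / (7 - 0) = (133/2) / 7
= 19/2 = 9.50

9.50


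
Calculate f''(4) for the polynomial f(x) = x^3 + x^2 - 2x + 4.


First derivative:
f'(x) = 3x^2 + 2x - 2
Second derivative:
f''(x) = 6x + 2
Substitute x = 4:
f''(4) = 6 * 4 + 2
= 24 + 2
= 26

26


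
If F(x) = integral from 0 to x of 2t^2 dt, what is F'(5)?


By the Fundamental Theorem of Calculus (Part 1):
If F(x) = integral from 0 to x of f(t) dt, then F'(x) = f(x)
Here f(t) = 2t^2
So F'(x) = 2x^2
Evaluate at x = 5:
F'(5) = 2 * 5^2
= 2 * 25
= 50

50


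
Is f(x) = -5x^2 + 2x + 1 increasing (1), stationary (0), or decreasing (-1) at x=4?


Compute f'(x) to determine behavior:
f'(x) = -10x + 2
f'(4) = -10 * 4 + 2
= -40 + 2
= -38
Since f'(4) < 0, the function is decreasing (-1)

-1


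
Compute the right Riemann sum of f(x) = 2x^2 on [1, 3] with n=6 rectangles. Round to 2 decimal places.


Right Riemann sum uses right endpoints of each subinterval.
Interval: [1, 3], n = 6
dx = (3 - 1) / 6 = 1/3
Right endpoints: [4/3, 5/3, 2, 7/3, 8/3, 3]
f values: [32/9, 50/9, 8, 98/9, 128/9, 18]
Sum = dx * (sum of f values)
= 1/3 * 542/9
= 542/27 ≈ 20.07

20.07


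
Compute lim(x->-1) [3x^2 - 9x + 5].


Since polynomials are continuous, we use direct substitution.
lim(x->-1) of 3x^2 - 9x + 5
= 3 * (-1)^2 - 9 * (-1) + 5
= 3 + 9 + 5
= 17

17


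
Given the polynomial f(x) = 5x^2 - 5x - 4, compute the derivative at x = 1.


Differentiate term by term using power and sum rules:
f(x) = 5x^2 - 5x - 4
f'(x) = 10x - 5
Substitute x = 1:
f'(1) = 10 * 1 - 5
= 10 - 5
= 5

5
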